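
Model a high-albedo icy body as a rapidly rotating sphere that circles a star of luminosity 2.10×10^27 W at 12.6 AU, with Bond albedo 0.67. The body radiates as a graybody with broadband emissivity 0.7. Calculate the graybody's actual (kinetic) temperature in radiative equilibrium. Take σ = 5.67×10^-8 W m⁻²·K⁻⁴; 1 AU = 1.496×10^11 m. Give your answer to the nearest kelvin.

d = 12.6 × 1.496×10^11 m = 1.885×10^12 m.
Spreading L over a sphere of radius d: S = 2.10×10^27/(4π·1.88×10^12²) = 47.03 W m⁻².
Absorbed flux (global mean): S(1−α)/4 = 47.03·0.33/4 = 3.880 W m⁻².
Radiative balance εσT⁴ = 3.880 gives T = [3.880/(0.7·σ)]^(1/4) = 99.44 K.

99 kelvin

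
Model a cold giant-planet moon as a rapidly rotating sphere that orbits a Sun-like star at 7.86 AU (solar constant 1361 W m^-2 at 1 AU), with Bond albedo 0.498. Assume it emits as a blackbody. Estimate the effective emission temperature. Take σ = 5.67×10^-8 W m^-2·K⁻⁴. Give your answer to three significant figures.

83.6 K

Irradiance scales as 1/d², so S = 1361 W m^-2 × (1/7.86)² = 22.03 W m^-2.
Averaging over the sphere, the absorbed flux is S(1−α)/4 = 2.765 W m^-2.
Set σT⁴ = 2.765 → T = (2.765/σ)^(1/4) = 83.56 K.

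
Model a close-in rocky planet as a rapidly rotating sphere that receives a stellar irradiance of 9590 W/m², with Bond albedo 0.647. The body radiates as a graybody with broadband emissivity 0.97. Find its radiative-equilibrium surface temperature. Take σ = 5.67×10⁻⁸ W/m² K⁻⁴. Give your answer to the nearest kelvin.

Absorbed flux (global mean): S(1−α)/4 = 9590·0.353/4 = 846.3 W/m².
Equating to εσT⁴ with ε = 0.97: T = (846.3/0.97σ)^(1/4) = 352.2 K.

352 kelvin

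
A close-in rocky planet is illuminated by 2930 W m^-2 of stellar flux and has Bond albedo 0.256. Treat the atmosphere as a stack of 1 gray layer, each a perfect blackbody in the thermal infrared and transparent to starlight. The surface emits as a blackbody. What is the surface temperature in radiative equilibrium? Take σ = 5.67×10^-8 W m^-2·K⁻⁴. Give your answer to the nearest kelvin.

372 K

OLR = S(1−α)/4 = 545.0 W m^-2; the top layer radiates at T_e = 313.1 K.
Layer-by-layer balance gives σT_s⁴ = (N+1)σT_e⁴, so T_s = 2^¼·313.1 = 372.4 K.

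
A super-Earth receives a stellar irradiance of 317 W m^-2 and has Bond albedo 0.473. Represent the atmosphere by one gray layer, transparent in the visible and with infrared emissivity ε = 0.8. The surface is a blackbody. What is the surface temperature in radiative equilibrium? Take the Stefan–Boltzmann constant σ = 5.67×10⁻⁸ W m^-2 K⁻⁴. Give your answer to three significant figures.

187 K

The planet radiates to space at T_e = [S(1−α)/(4σ)]^(1/4) = 164.7 K.
Surface balance with a leaky layer gives σT_s⁴ = σT_e⁴·2/(2−ε), so T_s = T_e·[2/(2−0.8)]^(1/4) = 187.2 K.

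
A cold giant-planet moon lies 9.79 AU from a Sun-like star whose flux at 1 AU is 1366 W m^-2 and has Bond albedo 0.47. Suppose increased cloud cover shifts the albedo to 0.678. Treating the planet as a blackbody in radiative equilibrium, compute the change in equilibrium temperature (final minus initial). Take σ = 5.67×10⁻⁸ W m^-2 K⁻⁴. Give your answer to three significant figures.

By the inverse-square law, S = 1366/9.79² = 14.25 W m^-2.
Before: T₁ = [14.25·0.53/(4σ)]^(1/4) = 75.97 K.
Final:   T₂ = [S(1−0.678)/(4σ)]^(1/4) = 67.07 K.
Change: 67.07 − 75.97 = -8.898 K.

-8.90 kelvin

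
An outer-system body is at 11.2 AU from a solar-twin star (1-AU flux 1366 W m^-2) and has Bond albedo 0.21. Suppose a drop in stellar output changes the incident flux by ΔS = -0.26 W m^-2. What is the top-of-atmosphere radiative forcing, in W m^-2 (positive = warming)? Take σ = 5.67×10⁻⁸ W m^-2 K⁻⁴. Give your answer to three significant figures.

-0.0514 W m^-2

Irradiance scales as 1/d², so S = 1366 W m^-2 × (1/11.2)² = 10.89 W m^-2.
TOA radiative forcing: ΔF = (1−α)ΔS/4 = 0.79·(-0.26)/4 = -0.05135 W m^-2.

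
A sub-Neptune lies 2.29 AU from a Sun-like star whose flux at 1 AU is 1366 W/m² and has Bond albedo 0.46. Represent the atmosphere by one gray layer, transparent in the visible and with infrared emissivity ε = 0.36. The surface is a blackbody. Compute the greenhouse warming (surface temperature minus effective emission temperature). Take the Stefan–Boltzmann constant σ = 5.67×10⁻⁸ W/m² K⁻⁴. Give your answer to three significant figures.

8.03 K

Irradiance scales as 1/d², so S = 1366 W/m² × (1/2.29)² = 260.5 W/m².
The planet radiates to space at T_e = [S(1−α)/(4σ)]^(1/4) = 157.8 K.
The surface balance (absorbed SW + ε·downward IR = σT_s⁴) with T_a⁴ = T_s⁴/2 reduces to T_s = T_e·[2/(2−ε)]^¼ = 165.8 K.
T_s − T_e = 165.8 − 157.8 = 8.027 K.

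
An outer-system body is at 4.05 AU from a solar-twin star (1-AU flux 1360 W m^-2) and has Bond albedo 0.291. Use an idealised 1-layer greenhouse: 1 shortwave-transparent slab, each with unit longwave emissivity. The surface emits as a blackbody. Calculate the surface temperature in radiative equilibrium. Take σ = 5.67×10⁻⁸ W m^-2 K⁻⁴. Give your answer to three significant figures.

Irradiance scales as 1/d², so S = 1360 W m^-2 × (1/4.05)² = 82.91 W m^-2.
OLR = S(1−α)/4 = 14.70 W m^-2; the top layer radiates at T_e = 126.9 K.
For an N-layer opaque stack, T_s⁴ = (N+1)T_e⁴, hence T_s = (2)^(1/4)×126.9 K = 150.9 K.

151 K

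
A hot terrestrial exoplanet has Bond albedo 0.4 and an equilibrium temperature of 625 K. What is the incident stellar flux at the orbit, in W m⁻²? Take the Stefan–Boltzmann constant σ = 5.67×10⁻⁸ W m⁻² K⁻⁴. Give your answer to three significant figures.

Invert the energy balance for S: S = 4σT⁴/(1−α).
The emitted flux is σT⁴ = 8652 W m⁻².
S = 4·8652/0.6 = 57680 W m⁻².

57700 W m⁻²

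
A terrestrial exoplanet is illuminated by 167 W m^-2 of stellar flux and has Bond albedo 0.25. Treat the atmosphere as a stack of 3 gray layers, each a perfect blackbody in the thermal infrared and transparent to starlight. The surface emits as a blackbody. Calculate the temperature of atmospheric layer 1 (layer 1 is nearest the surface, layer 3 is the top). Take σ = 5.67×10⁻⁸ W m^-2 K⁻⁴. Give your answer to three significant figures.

OLR = S(1−α)/4 = 31.31 W m^-2; the top layer radiates at T_e = 153.3 K.
The net upward flux σT_e⁴ is constant between every pair of levels, so T_k⁴ = (N+1−k)T_e⁴.
T_1 = (3)^(1/4)·153.3 = 201.8 K.

202 kelvin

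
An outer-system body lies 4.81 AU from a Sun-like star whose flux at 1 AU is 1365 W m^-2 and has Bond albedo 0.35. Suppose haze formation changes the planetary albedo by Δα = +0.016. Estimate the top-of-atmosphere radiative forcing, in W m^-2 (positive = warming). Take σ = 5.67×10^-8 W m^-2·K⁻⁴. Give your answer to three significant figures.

-0.236 W m^-2

Flux at the orbit: S = 1365/(4.81)² = 59.00 W m^-2.
TOA radiative forcing: ΔF = −S·Δα/4 = −59.00·(+0.016)/4 = -0.2360 W m^-2.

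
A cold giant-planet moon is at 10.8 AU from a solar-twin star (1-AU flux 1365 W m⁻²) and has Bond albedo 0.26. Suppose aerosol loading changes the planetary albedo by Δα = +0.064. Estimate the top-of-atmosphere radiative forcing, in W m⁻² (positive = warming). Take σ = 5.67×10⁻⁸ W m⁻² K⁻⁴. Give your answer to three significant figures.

Irradiance scales as 1/d², so S = 1365 W m⁻² × (1/10.8)² = 11.70 W m⁻².
The change in absorbed flux is Δ[S(1−α)/4] = −SΔα/4 = -0.1872 W m⁻².

-0.187 W m⁻²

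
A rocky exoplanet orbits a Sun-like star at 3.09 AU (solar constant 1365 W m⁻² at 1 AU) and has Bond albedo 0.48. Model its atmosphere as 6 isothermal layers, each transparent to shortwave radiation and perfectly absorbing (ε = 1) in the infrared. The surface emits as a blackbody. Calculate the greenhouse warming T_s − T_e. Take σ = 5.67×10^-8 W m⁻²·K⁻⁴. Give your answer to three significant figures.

84.3 kelvin

Flux at the orbit: S = 1365/(3.09)² = 143.0 W m⁻².
Top-of-atmosphere balance: σT_e⁴ = S(1−α)/4 = 18.58 W m⁻² → T_e = 134.6 K.
T_s = (N+1)^(1/4)·T_e = 218.9 K.
So the greenhouse effect raises the surface by 218.9 − 134.6 = 84.31 K.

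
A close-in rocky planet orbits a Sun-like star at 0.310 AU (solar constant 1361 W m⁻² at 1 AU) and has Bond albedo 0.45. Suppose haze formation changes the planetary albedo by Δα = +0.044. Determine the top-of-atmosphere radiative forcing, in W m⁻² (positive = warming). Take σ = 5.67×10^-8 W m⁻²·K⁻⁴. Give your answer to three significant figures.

By the inverse-square law, S = 1361/0.310² = 14160 W m⁻².
TOA radiative forcing: ΔF = −S·Δα/4 = −14160·(+0.044)/4 = -155.8 W m⁻².

-156 W m⁻²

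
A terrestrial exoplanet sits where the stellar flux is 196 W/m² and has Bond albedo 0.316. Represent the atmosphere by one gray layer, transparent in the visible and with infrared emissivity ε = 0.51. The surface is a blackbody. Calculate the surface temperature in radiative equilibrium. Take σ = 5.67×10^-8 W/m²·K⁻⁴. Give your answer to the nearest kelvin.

168 K

The planet radiates to space at T_e = [S(1−α)/(4σ)]^(1/4) = 155.9 K.
The surface balance (absorbed SW + ε·downward IR = σT_s⁴) with T_a⁴ = T_s⁴/2 reduces to T_s = T_e·[2/(2−ε)]^¼ = 167.8 K.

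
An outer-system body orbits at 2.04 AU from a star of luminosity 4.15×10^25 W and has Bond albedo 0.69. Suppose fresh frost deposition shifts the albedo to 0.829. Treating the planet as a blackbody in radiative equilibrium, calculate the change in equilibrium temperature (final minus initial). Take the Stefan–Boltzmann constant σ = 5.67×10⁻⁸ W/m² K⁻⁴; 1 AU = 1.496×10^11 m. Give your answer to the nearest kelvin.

-12 K

d = 2.04 × 1.496×10^11 m = 3.052×10^11 m.
S = L/(4πd²) = 35.46 W/m².
Initial: T₁ = [S(1−0.69)/(4σ)]^(1/4) = 83.44 K.
Final:   T₂ = [S(1−0.829)/(4σ)]^(1/4) = 71.91 K.
Change: 71.91 − 83.44 = -11.53 K.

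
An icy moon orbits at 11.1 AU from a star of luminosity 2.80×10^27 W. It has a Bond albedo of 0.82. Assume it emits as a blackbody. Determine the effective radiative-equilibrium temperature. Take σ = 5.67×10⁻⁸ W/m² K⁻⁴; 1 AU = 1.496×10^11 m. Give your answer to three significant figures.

89.5 K

d = 11.1 × 1.496×10^11 m = 1.661×10^12 m.
Flux at the orbit: S = L/(4πd²) = 2.80×10^27/(4π·(1.66×10^12)²) = 80.81 W/m².
The planet absorbs (1−α)S over its disc πR² and re-emits over 4πR², so the mean absorbed flux is (1−0.82)·80.81/4 = 3.636 W/m².
Set σT⁴ = 3.636 → T = (3.636/σ)^(1/4) = 89.49 K.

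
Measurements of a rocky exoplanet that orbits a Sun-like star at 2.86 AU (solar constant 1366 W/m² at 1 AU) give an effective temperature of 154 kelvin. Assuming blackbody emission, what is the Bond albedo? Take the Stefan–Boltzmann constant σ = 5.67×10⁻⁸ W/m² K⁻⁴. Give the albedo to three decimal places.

0.236

Flux at the orbit: S = 1366/(2.86)² = 167.0 W/m².
From σT⁴ = S(1−α)/4 we invert for α: 1−α = 4σT⁴/S.
σT⁴ = 31.89 W/m², so 4σT⁴ = 127.6 W/m².
Hence α = 1 − 127.6/167.0 = 0.2362.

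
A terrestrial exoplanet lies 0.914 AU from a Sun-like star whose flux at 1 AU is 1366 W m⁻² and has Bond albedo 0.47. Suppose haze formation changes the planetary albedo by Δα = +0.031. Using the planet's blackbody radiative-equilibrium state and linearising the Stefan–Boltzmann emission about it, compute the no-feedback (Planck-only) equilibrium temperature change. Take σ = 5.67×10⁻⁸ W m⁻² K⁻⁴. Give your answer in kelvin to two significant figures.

By the inverse-square law, S = 1366/0.914² = 1635 W m⁻².
The baseline emission temperature is T_e = 248.6 K.
ΔF = −(S/4)Δα = −(1635/4)×(+0.031) = -12.67 W m⁻².
Linearising σT⁴ gives d(σT⁴)/dT = 4σT_e³ = 3.486 W m⁻² per K.
So ΔT₀ = -12.67/3.486 = -3.64 K.

-3.6 K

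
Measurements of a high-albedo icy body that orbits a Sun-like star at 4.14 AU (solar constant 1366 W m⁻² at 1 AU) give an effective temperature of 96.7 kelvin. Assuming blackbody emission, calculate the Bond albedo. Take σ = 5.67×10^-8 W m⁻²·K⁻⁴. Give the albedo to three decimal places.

0.751

By the inverse-square law, S = 1366/4.14² = 79.70 W m⁻².
From σT⁴ = S(1−α)/4 we invert for α: 1−α = 4σT⁴/S.
σT⁴ = 4.958 W m⁻², so 4σT⁴ = 19.83 W m⁻².
1−α = 19.83/79.70 = 0.2488, so α = 0.7512.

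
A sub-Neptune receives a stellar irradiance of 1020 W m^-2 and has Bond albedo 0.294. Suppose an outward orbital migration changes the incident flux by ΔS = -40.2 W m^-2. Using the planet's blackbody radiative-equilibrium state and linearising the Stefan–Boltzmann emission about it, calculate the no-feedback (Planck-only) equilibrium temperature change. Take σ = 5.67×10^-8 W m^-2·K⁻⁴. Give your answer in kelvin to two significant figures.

The baseline emission temperature is T_e = 237.4 K.
TOA radiative forcing: ΔF = (1−α)ΔS/4 = 0.706·(-40.2)/4 = -7.095 W m^-2.
The Planck feedback parameter is 4σT_e³ = 3.034 W m^-2/K.
So ΔT₀ = -7.095/3.034 = -2.34 K.

-2.3 kelvin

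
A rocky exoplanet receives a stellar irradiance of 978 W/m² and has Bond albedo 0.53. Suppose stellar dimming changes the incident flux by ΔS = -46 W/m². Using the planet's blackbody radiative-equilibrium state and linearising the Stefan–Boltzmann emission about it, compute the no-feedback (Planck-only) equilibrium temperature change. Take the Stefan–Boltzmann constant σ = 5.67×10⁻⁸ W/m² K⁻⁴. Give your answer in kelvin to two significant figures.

-2.5 K

Unperturbed T_e = [978.0·(1−0.53)/(4σ)]^¼ = 212.2 K.
TOA radiative forcing: ΔF = (1−α)ΔS/4 = 0.47·(-46)/4 = -5.405 W/m².
Planck response: λ_P = 4σT_e³ = 4·5.67×10⁻⁸·(212.2)³ = 2.166 W/m²/K.
So ΔT₀ = -5.405/2.166 = -2.49 K.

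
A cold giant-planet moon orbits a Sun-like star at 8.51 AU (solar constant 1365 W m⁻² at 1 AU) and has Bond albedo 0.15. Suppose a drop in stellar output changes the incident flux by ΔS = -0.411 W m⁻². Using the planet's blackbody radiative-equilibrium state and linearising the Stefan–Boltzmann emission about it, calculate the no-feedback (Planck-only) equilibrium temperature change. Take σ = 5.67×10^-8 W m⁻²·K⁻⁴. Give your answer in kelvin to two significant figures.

-0.50 K

Flux at the orbit: S = 1365/(8.51)² = 18.85 W m⁻².
Unperturbed T_e = [18.85·(1−0.15)/(4σ)]^¼ = 91.68 K.
ΔF = Δ[S(1−α)]/4 = (1−0.15)·-0.411/4 = -0.08734 W m⁻².
The Planck feedback parameter is 4σT_e³ = 0.1748 W m⁻²/K.
So ΔT₀ = -0.08734/0.1748 = -0.500 K.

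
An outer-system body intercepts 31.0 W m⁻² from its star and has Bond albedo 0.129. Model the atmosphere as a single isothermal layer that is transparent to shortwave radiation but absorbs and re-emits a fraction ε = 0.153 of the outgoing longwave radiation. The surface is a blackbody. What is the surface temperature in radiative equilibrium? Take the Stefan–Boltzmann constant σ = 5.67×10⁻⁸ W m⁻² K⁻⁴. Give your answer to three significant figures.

107 K

At the top of the atmosphere, σT_e⁴ = S(1−α)/4 = 6.750 W m⁻², giving T_e = 104.5 K.
Surface balance with a leaky layer gives σT_s⁴ = σT_e⁴·2/(2−ε), so T_s = T_e·[2/(2−0.153)]^(1/4) = 106.6 K.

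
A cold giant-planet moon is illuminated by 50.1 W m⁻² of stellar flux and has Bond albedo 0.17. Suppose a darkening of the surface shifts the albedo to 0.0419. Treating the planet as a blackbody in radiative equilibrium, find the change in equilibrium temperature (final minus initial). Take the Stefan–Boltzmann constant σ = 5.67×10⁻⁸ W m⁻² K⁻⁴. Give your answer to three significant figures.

4.25 K

Before: T₁ = [50.10·0.83/(4σ)]^(1/4) = 116.4 K.
With α = 0.0419, T₂ = 120.6 K.
Change: 120.6 − 116.4 = 4.251 K.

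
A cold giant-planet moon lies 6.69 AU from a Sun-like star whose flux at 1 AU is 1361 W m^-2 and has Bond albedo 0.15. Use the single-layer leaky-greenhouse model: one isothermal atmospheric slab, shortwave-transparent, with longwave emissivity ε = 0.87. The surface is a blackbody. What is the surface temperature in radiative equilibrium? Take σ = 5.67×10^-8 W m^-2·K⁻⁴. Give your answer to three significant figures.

Irradiance scales as 1/d², so S = 1361 W m^-2 × (1/6.69)² = 30.41 W m^-2.
The planet radiates to space at T_e = [S(1−α)/(4σ)]^(1/4) = 103.3 K.
The surface balance (absorbed SW + ε·downward IR = σT_s⁴) with T_a⁴ = T_s⁴/2 reduces to T_s = T_e·[2/(2−ε)]^¼ = 119.2 K.

119 K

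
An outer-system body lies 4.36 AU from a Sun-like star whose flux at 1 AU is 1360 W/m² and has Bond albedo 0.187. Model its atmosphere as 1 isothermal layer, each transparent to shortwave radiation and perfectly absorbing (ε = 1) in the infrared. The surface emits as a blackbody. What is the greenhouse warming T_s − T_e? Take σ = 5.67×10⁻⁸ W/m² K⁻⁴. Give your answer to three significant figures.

23.9 K

Irradiance scales as 1/d², so S = 1360 W/m² × (1/4.36)² = 71.54 W/m².
OLR = S(1−α)/4 = 14.54 W/m²; the top layer radiates at T_e = 126.5 K.
T_s = (N+1)^(1/4)·T_e = 150.5 K.
So the greenhouse effect raises the surface by 150.5 − 126.5 = 23.94 K.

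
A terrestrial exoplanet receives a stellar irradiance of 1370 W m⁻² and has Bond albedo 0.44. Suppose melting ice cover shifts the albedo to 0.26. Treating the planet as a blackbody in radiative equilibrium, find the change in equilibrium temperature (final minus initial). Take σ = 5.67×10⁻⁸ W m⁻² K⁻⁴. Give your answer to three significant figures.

17.4 K

Initial: T₁ = [S(1−0.44)/(4σ)]^(1/4) = 241.2 K.
After:  T₂ = [1370·0.74/(4σ)]^(1/4) = 258.6 K.
ΔT = T₂ − T₁ = 17.40 K.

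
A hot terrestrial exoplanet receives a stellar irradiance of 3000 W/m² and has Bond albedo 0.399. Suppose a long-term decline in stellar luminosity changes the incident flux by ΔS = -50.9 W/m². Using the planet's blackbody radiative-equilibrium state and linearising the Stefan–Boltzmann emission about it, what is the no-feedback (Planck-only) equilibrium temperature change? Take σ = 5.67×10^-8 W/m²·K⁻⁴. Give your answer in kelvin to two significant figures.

Reference equilibrium: T_e = [S(1−α)/(4σ)]^(1/4) = 298.6 K.
ΔF = Δ[S(1−α)]/4 = (1−0.399)·-50.9/4 = -7.648 W/m².
Linearising σT⁴ gives d(σT⁴)/dT = 4σT_e³ = 6.038 W/m² per K.
ΔT₀ = ΔF/λ_P = -7.648/6.038 = -1.27 K.

-1.3 K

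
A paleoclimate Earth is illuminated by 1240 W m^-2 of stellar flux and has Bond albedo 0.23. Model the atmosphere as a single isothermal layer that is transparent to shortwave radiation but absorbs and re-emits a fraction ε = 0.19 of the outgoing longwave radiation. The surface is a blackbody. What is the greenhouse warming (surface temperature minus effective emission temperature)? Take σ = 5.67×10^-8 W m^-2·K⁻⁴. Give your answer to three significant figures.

The planet radiates to space at T_e = [S(1−α)/(4σ)]^(1/4) = 254.7 K.
For a single slab of emissivity ε, T_s⁴ = 2T_e⁴/(2−ε); thus T_s = 254.7·(1.105)^(1/4) = 261.2 K.
Greenhouse warming: T_s − T_e = 6.437 K.

6.44 K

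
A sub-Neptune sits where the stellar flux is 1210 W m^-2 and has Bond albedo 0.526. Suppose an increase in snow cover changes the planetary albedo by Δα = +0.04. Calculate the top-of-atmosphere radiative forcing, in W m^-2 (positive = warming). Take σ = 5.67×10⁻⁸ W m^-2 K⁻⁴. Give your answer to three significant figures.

-12.1 W m^-2

TOA radiative forcing: ΔF = −S·Δα/4 = −1210·(+0.04)/4 = -12.10 W m^-2.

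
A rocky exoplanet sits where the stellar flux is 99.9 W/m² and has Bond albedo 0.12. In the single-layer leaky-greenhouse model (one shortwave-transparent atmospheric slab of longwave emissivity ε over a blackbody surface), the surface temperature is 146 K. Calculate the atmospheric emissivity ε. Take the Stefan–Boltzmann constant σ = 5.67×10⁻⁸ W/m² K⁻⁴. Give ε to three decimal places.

First, T_e = [99.90·(1−0.12)/(4σ)]^(1/4) = 140.3 K.
Since (2−ε)/2 = (T_e/T_s)⁴ = 0.8531, ε = 0.2938.

0.294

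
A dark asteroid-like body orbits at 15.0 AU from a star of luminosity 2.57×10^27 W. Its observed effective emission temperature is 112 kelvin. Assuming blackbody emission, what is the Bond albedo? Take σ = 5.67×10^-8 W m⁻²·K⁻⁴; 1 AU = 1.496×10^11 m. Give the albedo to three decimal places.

0.121

d = 15.0 × 1.496×10^11 m = 2.244×10^12 m.
S = L/(4πd²) = 40.61 W m⁻².
Energy balance: S(1−α)/4 = σT⁴, so 1−α = 4σT⁴/S.
σT⁴ = 8.922 W m⁻², so 4σT⁴ = 35.69 W m⁻².
Hence α = 1 − 35.69/40.61 = 0.1213.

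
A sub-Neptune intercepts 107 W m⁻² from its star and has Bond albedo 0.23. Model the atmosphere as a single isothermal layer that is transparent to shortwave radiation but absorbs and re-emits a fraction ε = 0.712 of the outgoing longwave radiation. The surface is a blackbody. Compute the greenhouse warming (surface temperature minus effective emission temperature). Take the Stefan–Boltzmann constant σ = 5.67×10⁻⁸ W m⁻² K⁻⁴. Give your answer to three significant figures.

Effective emission temperature (TOA balance): σT_e⁴ = S(1−α)/4 = 20.60 W m⁻² → T_e = 138.1 K.
For a single slab of emissivity ε, T_s⁴ = 2T_e⁴/(2−ε); thus T_s = 138.1·(1.553)^(1/4) = 154.1 K.
Greenhouse warming: T_s − T_e = 16.06 K.

16.1 kelvin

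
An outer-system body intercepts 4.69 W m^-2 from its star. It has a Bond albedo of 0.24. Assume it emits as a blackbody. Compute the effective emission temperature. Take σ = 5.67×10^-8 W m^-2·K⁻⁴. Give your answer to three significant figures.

The planet absorbs (1−α)S over its disc πR² and re-emits over 4πR², so the mean absorbed flux is (1−0.24)·4.690/4 = 0.8911 W m^-2.
Balancing against σT⁴: T = (0.8911/5.67×10⁻⁸)^(1/4) = 62.96 K.

63.0 K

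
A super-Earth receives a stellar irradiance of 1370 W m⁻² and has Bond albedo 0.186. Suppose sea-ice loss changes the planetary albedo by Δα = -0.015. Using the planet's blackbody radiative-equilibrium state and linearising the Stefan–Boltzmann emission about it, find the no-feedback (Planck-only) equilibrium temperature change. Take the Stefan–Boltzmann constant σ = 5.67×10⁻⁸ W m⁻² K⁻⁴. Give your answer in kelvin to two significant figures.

1.2 kelvin

Reference equilibrium: T_e = [S(1−α)/(4σ)]^(1/4) = 264.8 K.
The change in absorbed flux is Δ[S(1−α)/4] = −SΔα/4 = 5.138 W m⁻².
The Planck feedback parameter is 4σT_e³ = 4.211 W m⁻²/K.
So ΔT₀ = 5.138/4.211 = 1.22 K.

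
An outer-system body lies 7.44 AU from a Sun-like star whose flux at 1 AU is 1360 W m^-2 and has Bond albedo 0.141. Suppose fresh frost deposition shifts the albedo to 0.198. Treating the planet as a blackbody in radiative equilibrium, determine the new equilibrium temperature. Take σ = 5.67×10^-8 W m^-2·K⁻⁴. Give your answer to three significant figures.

By the inverse-square law, S = 1360/7.44² = 24.57 W m^-2.
With the new albedo, S(1−α₂)/4 = 4.926 W m^-2, so T₂ = 96.55 K.

96.5 kelvin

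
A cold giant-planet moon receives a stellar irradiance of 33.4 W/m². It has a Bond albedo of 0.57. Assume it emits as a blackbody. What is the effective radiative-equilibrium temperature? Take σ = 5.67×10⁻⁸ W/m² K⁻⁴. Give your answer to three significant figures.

89.2 K

The planet absorbs (1−α)S over its disc πR² and re-emits over 4πR², so the mean absorbed flux is (1−0.57)·33.40/4 = 3.591 W/m².
In equilibrium σT⁴ equals this, so T = 89.21 K.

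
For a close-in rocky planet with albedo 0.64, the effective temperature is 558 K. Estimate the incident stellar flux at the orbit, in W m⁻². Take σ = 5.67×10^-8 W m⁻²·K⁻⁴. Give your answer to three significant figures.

61100 W m⁻²

Invert the energy balance for S: S = 4σT⁴/(1−α).
σT⁴ = 5.67×10⁻⁸·(558)⁴ = 5497 W m⁻².
So S = 4×5497/(1−0.64) = 61080 W m⁻².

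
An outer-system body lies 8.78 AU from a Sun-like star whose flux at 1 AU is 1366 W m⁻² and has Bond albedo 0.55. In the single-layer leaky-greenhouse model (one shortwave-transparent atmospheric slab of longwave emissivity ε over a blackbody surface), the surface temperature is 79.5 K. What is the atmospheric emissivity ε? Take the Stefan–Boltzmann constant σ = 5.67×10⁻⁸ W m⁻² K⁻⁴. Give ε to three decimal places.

0.240

Flux at the orbit: S = 1366/(8.78)² = 17.72 W m⁻².
TOA balance gives T_e = 77.00 K.
Inverting T_s⁴ = 2T_e⁴/(2−ε): (T_e/T_s)⁴ = 0.8802, so ε = 2(1 − 0.8802) = 0.2397.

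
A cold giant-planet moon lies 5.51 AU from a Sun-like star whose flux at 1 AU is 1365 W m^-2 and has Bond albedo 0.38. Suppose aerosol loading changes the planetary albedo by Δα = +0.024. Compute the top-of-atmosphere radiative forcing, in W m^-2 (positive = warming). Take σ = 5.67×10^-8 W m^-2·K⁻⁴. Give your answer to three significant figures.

-0.270 W m^-2

Irradiance scales as 1/d², so S = 1365 W m^-2 × (1/5.51)² = 44.96 W m^-2.
TOA radiative forcing: ΔF = −S·Δα/4 = −44.96·(+0.024)/4 = -0.2698 W m^-2.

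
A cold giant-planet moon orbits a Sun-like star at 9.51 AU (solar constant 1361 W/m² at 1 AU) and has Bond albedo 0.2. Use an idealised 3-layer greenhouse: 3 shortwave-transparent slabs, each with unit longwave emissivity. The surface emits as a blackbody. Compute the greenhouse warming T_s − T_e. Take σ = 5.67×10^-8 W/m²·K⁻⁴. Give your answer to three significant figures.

35.4 K

By the inverse-square law, S = 1361/9.51² = 15.05 W/m².
Top-of-atmosphere balance: σT_e⁴ = S(1−α)/4 = 3.010 W/m² → T_e = 85.36 K.
T_s = (N+1)^(1/4)·T_e = 120.7 K.
So the greenhouse effect raises the surface by 120.7 − 85.36 = 35.36 K.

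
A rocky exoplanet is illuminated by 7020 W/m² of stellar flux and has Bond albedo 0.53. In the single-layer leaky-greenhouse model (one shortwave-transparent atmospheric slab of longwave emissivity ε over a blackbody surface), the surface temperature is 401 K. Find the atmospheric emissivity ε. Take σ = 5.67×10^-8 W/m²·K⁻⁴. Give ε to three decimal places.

First, T_e = [7020·(1−0.53)/(4σ)]^(1/4) = 347.3 K.
T_s⁴ = T_e⁴·2/(2−ε) → ε = 2 − 2(T_e/T_s)⁴ = 2 − 2·(347.3/401)⁴ = 0.8748.

0.875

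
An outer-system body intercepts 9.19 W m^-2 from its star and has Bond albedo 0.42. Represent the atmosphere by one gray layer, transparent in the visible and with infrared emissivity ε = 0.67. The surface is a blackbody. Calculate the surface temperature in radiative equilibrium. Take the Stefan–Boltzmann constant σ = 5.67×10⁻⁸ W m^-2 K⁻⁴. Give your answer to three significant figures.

The planet radiates to space at T_e = [S(1−α)/(4σ)]^(1/4) = 69.63 K.
Surface balance with a leaky layer gives σT_s⁴ = σT_e⁴·2/(2−ε), so T_s = T_e·[2/(2−0.67)]^(1/4) = 77.10 K.

77.1 K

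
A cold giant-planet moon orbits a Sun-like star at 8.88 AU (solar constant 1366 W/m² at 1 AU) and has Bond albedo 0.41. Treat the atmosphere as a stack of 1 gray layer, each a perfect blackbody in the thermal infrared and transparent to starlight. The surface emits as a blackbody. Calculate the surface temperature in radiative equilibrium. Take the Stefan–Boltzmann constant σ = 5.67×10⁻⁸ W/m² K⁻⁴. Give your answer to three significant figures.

Flux at the orbit: S = 1366/(8.88)² = 17.32 W/m².
OLR = S(1−α)/4 = 2.555 W/m²; the top layer radiates at T_e = 81.93 K.
With N = 1 opaque layers, T_s = (N+1)^(1/4)·T_e = 2^(1/4)·81.93 = 97.44 K.

97.4 K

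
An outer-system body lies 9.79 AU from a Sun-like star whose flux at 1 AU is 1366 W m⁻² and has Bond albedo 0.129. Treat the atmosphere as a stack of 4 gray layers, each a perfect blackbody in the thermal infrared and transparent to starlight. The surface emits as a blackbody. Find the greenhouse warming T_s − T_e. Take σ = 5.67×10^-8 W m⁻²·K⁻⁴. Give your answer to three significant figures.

Flux at the orbit: S = 1366/(9.79)² = 14.25 W m⁻².
The effective emission temperature is T_e = [S(1−α)/(4σ)]^¼ = 86.01 K.
T_s = (N+1)^(1/4)·T_e = 128.6 K.
So the greenhouse effect raises the surface by 128.6 − 86.01 = 42.61 K.

42.6 kelvin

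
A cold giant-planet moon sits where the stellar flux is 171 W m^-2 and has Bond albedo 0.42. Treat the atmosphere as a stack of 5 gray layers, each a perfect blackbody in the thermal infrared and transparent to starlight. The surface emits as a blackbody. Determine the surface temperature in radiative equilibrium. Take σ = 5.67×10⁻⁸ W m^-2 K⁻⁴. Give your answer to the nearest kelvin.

226 K

Top-of-atmosphere balance: σT_e⁴ = S(1−α)/4 = 24.80 W m^-2 → T_e = 144.6 K.
With N = 5 opaque layers, T_s = (N+1)^(1/4)·T_e = 6^(1/4)·144.6 = 226.3 K.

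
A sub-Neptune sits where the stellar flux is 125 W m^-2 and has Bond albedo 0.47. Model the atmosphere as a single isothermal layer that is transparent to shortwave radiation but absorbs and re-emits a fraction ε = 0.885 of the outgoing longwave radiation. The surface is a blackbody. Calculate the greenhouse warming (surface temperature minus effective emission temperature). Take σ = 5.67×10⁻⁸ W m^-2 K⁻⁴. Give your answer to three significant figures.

The planet radiates to space at T_e = [S(1−α)/(4σ)]^(1/4) = 130.7 K.
The surface balance (absorbed SW + ε·downward IR = σT_s⁴) with T_a⁴ = T_s⁴/2 reduces to T_s = T_e·[2/(2−ε)]^¼ = 151.3 K.
Greenhouse warming: T_s − T_e = 20.56 K.

20.6 K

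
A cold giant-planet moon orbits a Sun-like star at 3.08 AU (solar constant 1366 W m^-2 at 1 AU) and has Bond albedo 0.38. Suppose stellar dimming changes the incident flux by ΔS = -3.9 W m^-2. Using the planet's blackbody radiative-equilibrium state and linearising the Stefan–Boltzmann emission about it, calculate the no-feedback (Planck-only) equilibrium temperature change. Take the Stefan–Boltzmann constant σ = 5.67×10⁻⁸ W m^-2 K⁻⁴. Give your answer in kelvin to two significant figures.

Flux at the orbit: S = 1366/(3.08)² = 144.0 W m^-2.
Reference equilibrium: T_e = [S(1−α)/(4σ)]^(1/4) = 140.9 K.
TOA radiative forcing: ΔF = (1−α)ΔS/4 = 0.62·(-3.9)/4 = -0.6045 W m^-2.
The Planck feedback parameter is 4σT_e³ = 0.6338 W m^-2/K.
So ΔT₀ = -0.6045/0.6338 = -0.954 K.

-0.95 K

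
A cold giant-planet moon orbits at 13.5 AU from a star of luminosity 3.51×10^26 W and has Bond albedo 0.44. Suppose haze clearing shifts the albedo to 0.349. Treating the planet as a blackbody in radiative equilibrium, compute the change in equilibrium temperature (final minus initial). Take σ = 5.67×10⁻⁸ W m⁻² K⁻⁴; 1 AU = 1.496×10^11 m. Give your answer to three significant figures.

2.46 K

d = 13.5 × 1.496×10^11 m = 2.020×10^12 m.
Spreading L over a sphere of radius d: S = 3.51×10^26/(4π·2.02×10^12²) = 6.848 W m⁻².
With α = 0.44, T₁ = 64.13 K.
Final:   T₂ = [S(1−0.349)/(4σ)]^(1/4) = 66.58 K.
ΔT = T₂ − T₁ = 2.460 K.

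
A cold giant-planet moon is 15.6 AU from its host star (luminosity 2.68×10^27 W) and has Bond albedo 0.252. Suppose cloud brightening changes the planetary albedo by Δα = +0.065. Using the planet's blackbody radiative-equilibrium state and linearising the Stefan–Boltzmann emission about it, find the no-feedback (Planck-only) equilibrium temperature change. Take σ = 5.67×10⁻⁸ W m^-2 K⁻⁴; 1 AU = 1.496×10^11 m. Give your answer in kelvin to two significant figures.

-2.3 kelvin

Orbital distance: d = 15.6 AU = 2.334×10^12 m.
S = L/(4πd²) = 39.16 W m^-2.
The baseline emission temperature is T_e = 106.6 K.
ΔF = −(S/4)Δα = −(39.16/4)×(+0.065) = -0.6363 W m^-2.
Linearising σT⁴ gives d(σT⁴)/dT = 4σT_e³ = 0.2748 W m^-2 per K.
Hence the no-feedback warming is ΔF/(4σT_e³) = -2.32 K.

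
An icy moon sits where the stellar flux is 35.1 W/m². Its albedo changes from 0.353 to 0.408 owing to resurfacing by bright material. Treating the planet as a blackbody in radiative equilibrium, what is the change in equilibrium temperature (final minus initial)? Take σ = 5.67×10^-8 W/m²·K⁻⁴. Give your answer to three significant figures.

-2.20 K

Initial: T₁ = [S(1−0.353)/(4σ)]^(1/4) = 100.0 K.
Final:   T₂ = [S(1−0.408)/(4σ)]^(1/4) = 97.84 K.
Change: 97.84 − 100.0 = -2.197 K.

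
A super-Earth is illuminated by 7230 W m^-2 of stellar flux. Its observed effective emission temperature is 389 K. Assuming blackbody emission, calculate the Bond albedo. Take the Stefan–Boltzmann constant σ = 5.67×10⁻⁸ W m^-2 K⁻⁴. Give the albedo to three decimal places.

Rearranging the radiative balance, α = 1 − 4σT⁴/S.
σT⁴ = 1298 W m^-2, so 4σT⁴ = 5193 W m^-2.
Hence α = 1 − 5193/7230 = 0.2817.

0.282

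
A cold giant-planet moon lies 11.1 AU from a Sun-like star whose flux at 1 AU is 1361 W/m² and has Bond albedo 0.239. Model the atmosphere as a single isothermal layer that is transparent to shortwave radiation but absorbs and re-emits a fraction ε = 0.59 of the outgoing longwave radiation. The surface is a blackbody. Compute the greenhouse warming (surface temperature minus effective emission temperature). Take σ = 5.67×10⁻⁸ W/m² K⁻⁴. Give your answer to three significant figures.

7.13 K

By the inverse-square law, S = 1361/11.1² = 11.05 W/m².
At the top of the atmosphere, σT_e⁴ = S(1−α)/4 = 2.102 W/m², giving T_e = 78.03 K.
The surface balance (absorbed SW + ε·downward IR = σT_s⁴) with T_a⁴ = T_s⁴/2 reduces to T_s = T_e·[2/(2−ε)]^¼ = 85.15 K.
Greenhouse warming: T_s − T_e = 7.125 K.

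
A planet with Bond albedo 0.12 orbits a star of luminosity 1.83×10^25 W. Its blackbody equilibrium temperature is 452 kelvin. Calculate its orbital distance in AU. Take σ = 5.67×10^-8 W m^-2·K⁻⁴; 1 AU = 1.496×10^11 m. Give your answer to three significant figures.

0.0778 AU

Energy balance gives S = 4σT⁴/(1−α) = 10760 W m^-2.
Then d = [L/(4πS)]^(1/2) = 1.163×10^10 m, i.e. 0.07777 AU.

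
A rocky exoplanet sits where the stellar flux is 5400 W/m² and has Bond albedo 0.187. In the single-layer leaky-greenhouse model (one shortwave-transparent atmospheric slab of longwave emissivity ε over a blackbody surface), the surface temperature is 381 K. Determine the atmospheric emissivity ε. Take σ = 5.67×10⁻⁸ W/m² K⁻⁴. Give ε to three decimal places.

0.163

First, T_e = [5400·(1−0.187)/(4σ)]^(1/4) = 373.0 K.
Since (2−ε)/2 = (T_e/T_s)⁴ = 0.9186, ε = 0.1627.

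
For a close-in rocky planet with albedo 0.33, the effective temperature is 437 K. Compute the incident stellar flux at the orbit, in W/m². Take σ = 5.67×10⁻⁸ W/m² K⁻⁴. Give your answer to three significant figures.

12300 W/m²

From S(1−α)/4 = σT⁴: S = 4σT⁴/(1−α).
The emitted flux is σT⁴ = 2068 W/m².
S = 4·2068/0.67 = 12350 W/m².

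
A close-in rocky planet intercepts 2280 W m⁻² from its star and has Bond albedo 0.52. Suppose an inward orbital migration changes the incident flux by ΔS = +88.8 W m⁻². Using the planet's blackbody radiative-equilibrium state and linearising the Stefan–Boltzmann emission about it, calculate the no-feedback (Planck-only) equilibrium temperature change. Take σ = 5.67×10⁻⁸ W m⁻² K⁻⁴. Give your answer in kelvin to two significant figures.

2.6 K

Unperturbed T_e = [2280·(1−0.52)/(4σ)]^¼ = 263.6 K.
Only a fraction (1−α) is absorbed and it's spread over 4πR², so ΔF = (1−α)ΔS/4 = 10.66 W m⁻².
Planck response: λ_P = 4σT_e³ = 4·5.67×10⁻⁸·(263.6)³ = 4.152 W m⁻²/K.
Hence the no-feedback warming is ΔF/(4σT_e³) = 2.57 K.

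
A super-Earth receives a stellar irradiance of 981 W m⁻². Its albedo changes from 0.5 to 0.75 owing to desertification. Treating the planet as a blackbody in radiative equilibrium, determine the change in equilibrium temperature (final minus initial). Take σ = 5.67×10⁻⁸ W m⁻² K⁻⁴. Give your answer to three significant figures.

Before: T₁ = [981.0·0.5/(4σ)]^(1/4) = 215.6 K.
With α = 0.75, T₂ = 181.3 K.
ΔT = T₂ − T₁ = -34.31 K.

-34.3 kelvin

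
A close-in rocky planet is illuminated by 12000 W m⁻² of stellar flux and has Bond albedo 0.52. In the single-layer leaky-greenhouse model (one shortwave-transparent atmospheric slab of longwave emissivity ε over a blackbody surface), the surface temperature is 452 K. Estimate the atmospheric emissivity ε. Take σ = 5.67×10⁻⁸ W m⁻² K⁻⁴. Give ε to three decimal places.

Effective temperature: T_e = [S(1−α)/(4σ)]^(1/4) = 399.2 K.
T_s⁴ = T_e⁴·2/(2−ε) → ε = 2 − 2(T_e/T_s)⁴ = 2 − 2·(399.2/452)⁴ = 0.7831.

0.783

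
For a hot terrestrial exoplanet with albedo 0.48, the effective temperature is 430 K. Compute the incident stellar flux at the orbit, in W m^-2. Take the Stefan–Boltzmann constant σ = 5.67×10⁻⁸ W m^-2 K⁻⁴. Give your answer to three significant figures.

Invert the energy balance for S: S = 4σT⁴/(1−α).
The emitted flux is σT⁴ = 1938 W m^-2.
S = 4·1938/0.52 = 14910 W m^-2.

14900 W m^-2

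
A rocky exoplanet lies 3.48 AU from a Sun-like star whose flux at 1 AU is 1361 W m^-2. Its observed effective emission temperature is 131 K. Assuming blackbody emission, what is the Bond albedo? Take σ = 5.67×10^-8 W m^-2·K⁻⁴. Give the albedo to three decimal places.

0.406

By the inverse-square law, S = 1361/3.48² = 112.4 W m^-2.
From σT⁴ = S(1−α)/4 we invert for α: 1−α = 4σT⁴/S.
4σT⁴ = 4·5.67×10⁻⁸·(131)⁴ = 66.79 W m^-2.
1−α = 66.79/112.4 = 0.5943, so α = 0.4057.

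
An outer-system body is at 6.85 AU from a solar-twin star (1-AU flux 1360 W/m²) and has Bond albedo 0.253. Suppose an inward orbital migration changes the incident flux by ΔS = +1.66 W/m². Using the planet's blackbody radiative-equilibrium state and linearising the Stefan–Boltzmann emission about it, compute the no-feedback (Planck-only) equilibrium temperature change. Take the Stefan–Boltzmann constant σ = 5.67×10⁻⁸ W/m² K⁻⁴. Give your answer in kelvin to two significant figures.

1.4 K

Irradiance scales as 1/d², so S = 1360 W/m² × (1/6.85)² = 28.98 W/m².
Reference equilibrium: T_e = [S(1−α)/(4σ)]^(1/4) = 98.85 K.
Only a fraction (1−α) is absorbed and it's spread over 4πR², so ΔF = (1−α)ΔS/4 = 0.3100 W/m².
The Planck feedback parameter is 4σT_e³ = 0.2190 W/m²/K.
So ΔT₀ = 0.3100/0.2190 = 1.42 K.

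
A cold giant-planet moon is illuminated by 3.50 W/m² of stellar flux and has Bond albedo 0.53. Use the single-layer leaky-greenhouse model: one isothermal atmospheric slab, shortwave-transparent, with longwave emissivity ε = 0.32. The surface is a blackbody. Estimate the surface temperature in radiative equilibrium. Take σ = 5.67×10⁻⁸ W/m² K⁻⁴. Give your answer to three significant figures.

54.2 K

Effective emission temperature (TOA balance): σT_e⁴ = S(1−α)/4 = 0.4113 W/m² → T_e = 51.90 K.
The surface balance (absorbed SW + ε·downward IR = σT_s⁴) with T_a⁴ = T_s⁴/2 reduces to T_s = T_e·[2/(2−ε)]^¼ = 54.21 K.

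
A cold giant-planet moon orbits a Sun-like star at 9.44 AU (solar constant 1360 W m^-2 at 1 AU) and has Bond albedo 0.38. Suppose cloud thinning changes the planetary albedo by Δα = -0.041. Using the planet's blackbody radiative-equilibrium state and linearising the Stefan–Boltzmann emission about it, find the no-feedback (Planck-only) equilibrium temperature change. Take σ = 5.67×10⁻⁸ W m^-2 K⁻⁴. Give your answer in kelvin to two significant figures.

1.3 kelvin

Flux at the orbit: S = 1360/(9.44)² = 15.26 W m^-2.
Unperturbed T_e = [15.26·(1−0.38)/(4σ)]^¼ = 80.37 K.
TOA radiative forcing: ΔF = −S·Δα/4 = −15.26·(-0.041)/4 = 0.1564 W m^-2.
Linearising σT⁴ gives d(σT⁴)/dT = 4σT_e³ = 0.1177 W m^-2 per K.
Hence the no-feedback warming is ΔF/(4σT_e³) = 1.33 K.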